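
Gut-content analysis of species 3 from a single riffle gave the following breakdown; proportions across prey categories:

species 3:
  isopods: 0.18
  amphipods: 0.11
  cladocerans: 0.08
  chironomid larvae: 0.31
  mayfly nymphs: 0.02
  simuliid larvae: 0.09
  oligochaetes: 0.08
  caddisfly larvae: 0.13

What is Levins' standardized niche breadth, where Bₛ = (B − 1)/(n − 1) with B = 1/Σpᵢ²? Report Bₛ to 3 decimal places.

0.656

Σpᵢ² = 0.18² + 0.11² + 0.08² + 0.31² + 0.02² + 0.09² + 0.08² + 0.13² = 0.0324 + 0.0121 + 0.0064 + 0.0961 + 0.0004 + 0.0081 + 0.0064 + 0.0169 = 0.1788
B = 1 / 0.1788 = 5.59284
Bₛ = (B − 1)/(n − 1) = (5.59284 − 1)/(8 − 1) = 4.59284/7 = 0.65612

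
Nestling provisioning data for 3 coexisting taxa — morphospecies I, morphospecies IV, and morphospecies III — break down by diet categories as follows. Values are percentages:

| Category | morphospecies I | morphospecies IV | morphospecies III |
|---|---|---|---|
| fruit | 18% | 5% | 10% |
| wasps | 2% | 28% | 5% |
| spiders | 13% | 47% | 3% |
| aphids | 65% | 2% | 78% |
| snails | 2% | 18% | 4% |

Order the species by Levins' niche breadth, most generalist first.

morphospecies IV > morphospecies I > morphospecies III

Convert percentages to proportions (divide by 100).
Σp_Iᵢ² = 0.18² + 0.02² + 0.13² + 0.65² + 0.02² = 0.0324 + 0.0004 + 0.0169 + 0.4225 + 0.0004 = 0.4726
B_I = 1 / 0.4726 = 2.1160
Σp_IVᵢ² = 0.05² + 0.28² + 0.47² + 0.02² + 0.18² = 0.0025 + 0.0784 + 0.2209 + 0.0004 + 0.0324 = 0.3346
B_IV = 1 / 0.3346 = 2.9886
Σp_IIIᵢ² = 0.10² + 0.05² + 0.03² + 0.78² + 0.04² = 0.0100 + 0.0025 + 0.0009 + 0.6084 + 0.0016 = 0.6234
B_III = 1 / 0.6234 = 1.6041
Ranking by B (broadest → narrowest): morphospecies IV (2.99) > morphospecies I (2.12) > morphospecies III (1.60)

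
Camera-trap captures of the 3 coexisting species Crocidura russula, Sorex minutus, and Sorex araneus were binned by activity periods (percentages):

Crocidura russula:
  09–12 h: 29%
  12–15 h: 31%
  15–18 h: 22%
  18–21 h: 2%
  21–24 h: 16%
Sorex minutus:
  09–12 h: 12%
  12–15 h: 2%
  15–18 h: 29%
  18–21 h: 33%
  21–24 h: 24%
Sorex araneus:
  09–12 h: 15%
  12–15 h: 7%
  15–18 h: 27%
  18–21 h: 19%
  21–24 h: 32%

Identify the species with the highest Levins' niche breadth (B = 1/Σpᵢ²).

Convert percentages to proportions (divide by 100).
Σp_russᵢ² = 0.29² + 0.31² + 0.22² + 0.02² + 0.16² = 0.0841 + 0.0961 + 0.0484 + 0.0004 + 0.0256 = 0.2546
B_russ = 1 / 0.2546 = 3.9277
Σp_minuᵢ² = 0.12² + 0.02² + 0.29² + 0.33² + 0.24² = 0.0144 + 0.0004 + 0.0841 + 0.1089 + 0.0576 = 0.2654
B_minu = 1 / 0.2654 = 3.7679
Σp_aranᵢ² = 0.15² + 0.07² + 0.27² + 0.19² + 0.32² = 0.0225 + 0.0049 + 0.0729 + 0.0361 + 0.1024 = 0.2388
B_aran = 1 / 0.2388 = 4.1876
Highest B → broadest niche (most generalist): Sorex araneus (B = 4.19).

Sorex araneus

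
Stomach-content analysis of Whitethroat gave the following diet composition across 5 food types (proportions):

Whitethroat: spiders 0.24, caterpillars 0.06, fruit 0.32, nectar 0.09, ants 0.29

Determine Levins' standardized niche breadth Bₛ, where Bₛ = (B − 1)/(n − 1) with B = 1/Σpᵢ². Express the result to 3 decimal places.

Σpᵢ² = 0.24² + 0.06² + 0.32² + 0.09² + 0.29² = 0.0576 + 0.0036 + 0.1024 + 0.0081 + 0.0841 = 0.2558
B = 1 / 0.2558 = 3.90930
Bₛ = (B − 1)/(n − 1) = (3.90930 − 1)/(5 − 1) = 2.90930/4 = 0.72733

0.727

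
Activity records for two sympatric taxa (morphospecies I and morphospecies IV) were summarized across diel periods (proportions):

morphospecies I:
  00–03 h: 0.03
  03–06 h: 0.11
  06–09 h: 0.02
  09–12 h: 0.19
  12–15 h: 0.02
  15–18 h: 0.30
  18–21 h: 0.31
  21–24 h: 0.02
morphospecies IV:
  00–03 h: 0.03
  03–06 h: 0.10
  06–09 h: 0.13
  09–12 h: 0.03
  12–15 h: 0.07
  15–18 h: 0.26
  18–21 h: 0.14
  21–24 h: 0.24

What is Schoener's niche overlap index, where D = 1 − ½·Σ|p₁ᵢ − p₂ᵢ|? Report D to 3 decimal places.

Σ|p₁ᵢ − p₂ᵢ| = 0.00 + 0.01 + 0.11 + 0.16 + 0.05 + 0.04 + 0.17 + 0.22 = 0.76
D = 1 − ½ × 0.76 = 1 − 0.380 = 0.62000

0.620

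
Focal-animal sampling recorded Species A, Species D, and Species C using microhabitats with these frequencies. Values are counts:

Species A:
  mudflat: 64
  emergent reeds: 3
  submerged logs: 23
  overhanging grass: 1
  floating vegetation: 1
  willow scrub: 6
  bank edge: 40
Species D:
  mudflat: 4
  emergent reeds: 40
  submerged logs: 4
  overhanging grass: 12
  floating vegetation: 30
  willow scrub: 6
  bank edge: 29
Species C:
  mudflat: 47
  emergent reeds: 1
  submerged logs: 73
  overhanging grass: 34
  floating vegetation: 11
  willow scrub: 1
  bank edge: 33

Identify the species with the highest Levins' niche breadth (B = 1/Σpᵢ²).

Species D

Proportions for Species A (n=138): 64/138=0.4638, 3/138=0.0217, 23/138=0.1667, 1/138=0.0072, 1/138=0.0072, 6/138=0.0435, 40/138=0.2899
Proportions for Species D (n=125): 4/125=0.0320, 40/125=0.3200, 4/125=0.0320, 12/125=0.0960, 30/125=0.2400, 6/125=0.0480, 29/125=0.2320
Proportions for Species C (n=200): 47/200=0.2350, 1/200=0.0050, 73/200=0.3650, 34/200=0.1700, 11/200=0.0550, 1/200=0.0050, 33/200=0.1650
Σp_Aᵢ² = 0.4638² + 0.0217² + 0.1667² + 0.0072² + 0.0072² + 0.0435² + 0.2899² = 0.215110 + 0.000471 + 0.027789 + 0.000052 + 0.000052 + 0.001892 + 0.084042 = 0.329408
B_A = 1 / 0.329408 = 3.0357
Σp_Dᵢ² = 0.0320² + 0.3200² + 0.0320² + 0.0960² + 0.2400² + 0.0480² + 0.2320² = 0.001024 + 0.102400 + 0.001024 + 0.009216 + 0.057600 + 0.002304 + 0.053824 = 0.227392
B_D = 1 / 0.227392 = 4.3977
Σp_Cᵢ² = 0.2350² + 0.0050² + 0.3650² + 0.1700² + 0.0550² + 0.0050² + 0.1650² = 0.055225 + 0.000025 + 0.133225 + 0.028900 + 0.003025 + 0.000025 + 0.027225 = 0.247650
B_C = 1 / 0.247650 = 4.0380
Highest B → broadest niche (most generalist): Species D (B = 4.40).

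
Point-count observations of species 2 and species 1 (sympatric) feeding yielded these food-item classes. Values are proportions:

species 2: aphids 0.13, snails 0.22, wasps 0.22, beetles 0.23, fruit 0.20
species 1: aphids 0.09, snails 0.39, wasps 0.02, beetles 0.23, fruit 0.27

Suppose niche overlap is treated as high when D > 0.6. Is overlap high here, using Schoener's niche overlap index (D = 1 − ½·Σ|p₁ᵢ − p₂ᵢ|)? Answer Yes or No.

Yes

Σ|p₁ᵢ − p₂ᵢ| = 0.04 + 0.17 + 0.20 + 0.00 + 0.07 = 0.48
D = 1 − ½ × 0.48 = 1 − 0.240 = 0.7600
D = 0.7600 > 0.6 → Yes.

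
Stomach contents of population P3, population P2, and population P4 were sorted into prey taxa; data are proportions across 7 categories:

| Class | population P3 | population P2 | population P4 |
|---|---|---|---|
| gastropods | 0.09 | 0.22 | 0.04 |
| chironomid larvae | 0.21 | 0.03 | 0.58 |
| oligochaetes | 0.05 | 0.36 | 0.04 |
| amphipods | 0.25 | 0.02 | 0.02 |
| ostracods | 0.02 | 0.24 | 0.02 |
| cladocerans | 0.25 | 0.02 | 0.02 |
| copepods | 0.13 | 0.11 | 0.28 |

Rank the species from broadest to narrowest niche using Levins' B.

Σp_P3ᵢ² = 0.09² + 0.21² + 0.05² + 0.25² + 0.02² + 0.25² + 0.13² = 0.0081 + 0.0441 + 0.0025 + 0.0625 + 0.0004 + 0.0625 + 0.0169 = 0.1970
B_P3 = 1 / 0.1970 = 5.0761
Σp_P2ᵢ² = 0.22² + 0.03² + 0.36² + 0.02² + 0.24² + 0.02² + 0.11² = 0.0484 + 0.0009 + 0.1296 + 0.0004 + 0.0576 + 0.0004 + 0.0121 = 0.2494
B_P2 = 1 / 0.2494 = 4.0096
Σp_P4ᵢ² = 0.04² + 0.58² + 0.04² + 0.02² + 0.02² + 0.02² + 0.28² = 0.0016 + 0.3364 + 0.0016 + 0.0004 + 0.0004 + 0.0004 + 0.0784 = 0.4192
B_P4 = 1 / 0.4192 = 2.3855
Ranking by B (broadest → narrowest): population P3 (5.08) > population P2 (4.01) > population P4 (2.39)

population P3 > population P2 > population P4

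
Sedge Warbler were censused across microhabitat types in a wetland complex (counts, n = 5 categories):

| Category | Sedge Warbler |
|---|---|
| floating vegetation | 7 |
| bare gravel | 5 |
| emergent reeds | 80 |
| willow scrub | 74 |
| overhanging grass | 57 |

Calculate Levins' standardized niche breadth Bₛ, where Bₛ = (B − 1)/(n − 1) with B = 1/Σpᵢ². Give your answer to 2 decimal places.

0.57

Proportions for Sedge Warbler (n=223): 7/223=0.0314, 5/223=0.0224, 80/223=0.3587, 74/223=0.3318, 57/223=0.2556
Σpᵢ² = 0.0314² + 0.0224² + 0.3587² + 0.3318² + 0.2556² = 0.000986 + 0.000502 + 0.128666 + 0.110091 + 0.065331 = 0.305576
B = 1 / 0.305576 = 3.2725
Bₛ = (B − 1)/(n − 1) = (3.2725 − 1)/(5 − 1) = 2.2725/4 = 0.5681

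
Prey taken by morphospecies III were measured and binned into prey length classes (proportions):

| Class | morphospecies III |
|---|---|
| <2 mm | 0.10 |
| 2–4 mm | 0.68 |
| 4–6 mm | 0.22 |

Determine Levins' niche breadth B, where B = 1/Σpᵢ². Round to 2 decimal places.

1.92

Σpᵢ² = 0.10² + 0.68² + 0.22² = 0.0100 + 0.4624 + 0.0484 = 0.5208
B = 1 / 0.5208 = 1.9201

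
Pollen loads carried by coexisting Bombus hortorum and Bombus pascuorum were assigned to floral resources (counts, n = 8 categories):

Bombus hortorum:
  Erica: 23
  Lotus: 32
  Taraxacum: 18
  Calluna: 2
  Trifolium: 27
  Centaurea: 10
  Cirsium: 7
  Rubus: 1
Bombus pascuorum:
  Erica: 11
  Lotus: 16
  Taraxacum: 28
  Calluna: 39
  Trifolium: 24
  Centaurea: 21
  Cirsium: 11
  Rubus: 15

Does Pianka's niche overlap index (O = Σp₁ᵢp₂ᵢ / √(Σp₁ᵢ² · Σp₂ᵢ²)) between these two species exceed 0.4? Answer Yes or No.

Proportions for Bombus hortorum (n=120): 23/120=0.1917, 32/120=0.2667, 18/120=0.1500, 2/120=0.0167, 27/120=0.2250, 10/120=0.0833, 7/120=0.0583, 1/120=0.0083
Proportions for Bombus pascuorum (n=165): 11/165=0.0667, 16/165=0.0970, 28/165=0.1697, 39/165=0.2364, 24/165=0.1455, 21/165=0.1273, 11/165=0.0667, 15/165=0.0909
Σ p₁ᵢp₂ᵢ = 0.012786 + 0.025870 + 0.025455 + 0.003948 + 0.032738 + 0.010604 + 0.003889 + 0.000754 = 0.116044
Σp_1ᵢ² = 0.1917² + 0.2667² + 0.1500² + 0.0167² + 0.2250² + 0.0833² + 0.0583² + 0.0083² = 0.036749 + 0.071129 + 0.022500 + 0.000279 + 0.050625 + 0.006939 + 0.003399 + 0.000069 = 0.191689
Σp_2ᵢ² = 0.0667² + 0.0970² + 0.1697² + 0.2364² + 0.1455² + 0.1273² + 0.0667² + 0.0909² = 0.004449 + 0.009409 + 0.028798 + 0.055885 + 0.021170 + 0.016205 + 0.004449 + 0.008263 = 0.148628
O = 0.116044 / √(0.191689 × 0.148628) = 0.116044 / 0.1687909 = 0.6875
O = 0.6875 > 0.4 → Yes.

Yes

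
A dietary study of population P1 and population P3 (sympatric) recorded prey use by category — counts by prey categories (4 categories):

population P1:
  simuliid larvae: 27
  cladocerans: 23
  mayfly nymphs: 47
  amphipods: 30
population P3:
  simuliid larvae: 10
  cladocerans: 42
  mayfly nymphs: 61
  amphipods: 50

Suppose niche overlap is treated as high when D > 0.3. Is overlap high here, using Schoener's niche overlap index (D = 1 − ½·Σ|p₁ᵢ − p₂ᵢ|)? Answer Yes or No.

Yes

Proportions for population P1 (n=127): 27/127=0.2126, 23/127=0.1811, 47/127=0.3701, 30/127=0.2362
Proportions for population P3 (n=163): 10/163=0.0613, 42/163=0.2577, 61/163=0.3742, 50/163=0.3067
Σ|p₁ᵢ − p₂ᵢ| = 0.1513 + 0.0766 + 0.0041 + 0.0705 = 0.3025
D = 1 − ½ × 0.3025 = 1 − 0.15125 = 0.84875
D = 0.84875 > 0.3 → Yes.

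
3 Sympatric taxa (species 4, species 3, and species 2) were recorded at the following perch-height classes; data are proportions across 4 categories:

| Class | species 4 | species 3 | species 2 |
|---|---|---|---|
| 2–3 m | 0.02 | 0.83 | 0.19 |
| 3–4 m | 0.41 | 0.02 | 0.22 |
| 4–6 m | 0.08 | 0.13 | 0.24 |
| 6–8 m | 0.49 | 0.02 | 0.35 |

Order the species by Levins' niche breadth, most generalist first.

Σp_4ᵢ² = 0.02² + 0.41² + 0.08² + 0.49² = 0.0004 + 0.1681 + 0.0064 + 0.2401 = 0.4150
B_4 = 1 / 0.4150 = 2.4096
Σp_3ᵢ² = 0.83² + 0.02² + 0.13² + 0.02² = 0.6889 + 0.0004 + 0.0169 + 0.0004 = 0.7066
B_3 = 1 / 0.7066 = 1.4152
Σp_2ᵢ² = 0.19² + 0.22² + 0.24² + 0.35² = 0.0361 + 0.0484 + 0.0576 + 0.1225 = 0.2646
B_2 = 1 / 0.2646 = 3.7793
Ranking by B (broadest → narrowest): species 2 (3.78) > species 4 (2.41) > species 3 (1.42)

species 2 > species 4 > species 3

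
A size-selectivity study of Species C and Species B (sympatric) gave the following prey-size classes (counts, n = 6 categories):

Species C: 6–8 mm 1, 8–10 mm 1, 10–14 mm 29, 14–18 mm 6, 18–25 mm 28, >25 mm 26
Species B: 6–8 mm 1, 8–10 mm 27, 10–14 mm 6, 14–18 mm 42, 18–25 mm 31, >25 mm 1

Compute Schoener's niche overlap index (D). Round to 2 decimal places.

Proportions for Species C (n=91): 1/91=0.0110, 1/91=0.0110, 29/91=0.3187, 6/91=0.0659, 28/91=0.3077, 26/91=0.2857
Proportions for Species B (n=108): 1/108=0.0093, 27/108=0.2500, 6/108=0.0556, 42/108=0.3889, 31/108=0.2870, 1/108=0.0093
Σ|p₁ᵢ − p₂ᵢ| = 0.0017 + 0.2390 + 0.2631 + 0.3230 + 0.0207 + 0.2764 = 1.1239
D = 1 − ½ × 1.1239 = 1 − 0.56195 = 0.43805

0.44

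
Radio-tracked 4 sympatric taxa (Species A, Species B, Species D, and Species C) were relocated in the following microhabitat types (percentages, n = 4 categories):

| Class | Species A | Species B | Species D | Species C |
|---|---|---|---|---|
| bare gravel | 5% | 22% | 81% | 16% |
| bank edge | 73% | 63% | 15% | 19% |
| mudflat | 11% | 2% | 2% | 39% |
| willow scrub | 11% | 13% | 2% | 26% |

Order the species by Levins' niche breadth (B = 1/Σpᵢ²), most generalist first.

Convert percentages to proportions (divide by 100).
Σp_Aᵢ² = 0.05² + 0.73² + 0.11² + 0.11² = 0.0025 + 0.5329 + 0.0121 + 0.0121 = 0.5596
B_A = 1 / 0.5596 = 1.7870
Σp_Bᵢ² = 0.22² + 0.63² + 0.02² + 0.13² = 0.0484 + 0.3969 + 0.0004 + 0.0169 = 0.4626
B_B = 1 / 0.4626 = 2.1617
Σp_Dᵢ² = 0.81² + 0.15² + 0.02² + 0.02² = 0.6561 + 0.0225 + 0.0004 + 0.0004 = 0.6794
B_D = 1 / 0.6794 = 1.4719
Σp_Cᵢ² = 0.16² + 0.19² + 0.39² + 0.26² = 0.0256 + 0.0361 + 0.1521 + 0.0676 = 0.2814
B_C = 1 / 0.2814 = 3.5537
Ranking by B (broadest → narrowest): Species C (3.55) > Species B (2.16) > Species A (1.79) > Species D (1.47)

Species C > Species B > Species A > Species D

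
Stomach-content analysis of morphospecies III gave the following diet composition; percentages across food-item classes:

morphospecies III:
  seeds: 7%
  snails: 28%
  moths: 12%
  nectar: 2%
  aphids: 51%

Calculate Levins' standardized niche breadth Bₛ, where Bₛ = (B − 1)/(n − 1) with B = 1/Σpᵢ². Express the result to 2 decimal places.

0.45

Convert percentages to proportions (divide by 100).
Σpᵢ² = 0.07² + 0.28² + 0.12² + 0.02² + 0.51² = 0.0049 + 0.0784 + 0.0144 + 0.0004 + 0.2601 = 0.3582
B = 1 / 0.3582 = 2.7917
Bₛ = (B − 1)/(n − 1) = (2.7917 − 1)/(5 − 1) = 1.7917/4 = 0.4479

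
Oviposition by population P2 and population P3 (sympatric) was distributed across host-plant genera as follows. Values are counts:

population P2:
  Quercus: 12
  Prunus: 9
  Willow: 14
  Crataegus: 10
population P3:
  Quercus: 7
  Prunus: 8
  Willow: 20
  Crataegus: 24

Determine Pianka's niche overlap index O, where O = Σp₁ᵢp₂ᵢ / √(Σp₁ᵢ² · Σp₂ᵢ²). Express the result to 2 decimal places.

Proportions for population P2 (n=45): 12/45=0.2667, 9/45=0.2000, 14/45=0.3111, 10/45=0.2222
Proportions for population P3 (n=59): 7/59=0.1186, 8/59=0.1356, 20/59=0.3390, 24/59=0.4068
Σ p₁ᵢp₂ᵢ = 0.031631 + 0.027120 + 0.105463 + 0.090391 = 0.254605
Σp_1ᵢ² = 0.2667² + 0.2000² + 0.3111² + 0.2222² = 0.071129 + 0.040000 + 0.096783 + 0.049373 = 0.257285
Σp_2ᵢ² = 0.1186² + 0.1356² + 0.3390² + 0.4068² = 0.014066 + 0.018387 + 0.114921 + 0.165486 = 0.312860
O = 0.254605 / √(0.257285 × 0.312860) = 0.254605 / 0.2837150 = 0.8974

0.90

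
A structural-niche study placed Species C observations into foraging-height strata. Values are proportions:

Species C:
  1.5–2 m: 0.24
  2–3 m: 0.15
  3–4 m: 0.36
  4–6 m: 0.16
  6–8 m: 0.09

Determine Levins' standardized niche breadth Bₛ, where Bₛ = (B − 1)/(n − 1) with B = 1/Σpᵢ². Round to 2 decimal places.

0.78

Σpᵢ² = 0.24² + 0.15² + 0.36² + 0.16² + 0.09² = 0.0576 + 0.0225 + 0.1296 + 0.0256 + 0.0081 = 0.2434
B = 1 / 0.2434 = 4.1085
Bₛ = (B − 1)/(n − 1) = (4.1085 − 1)/(5 − 1) = 3.1085/4 = 0.7771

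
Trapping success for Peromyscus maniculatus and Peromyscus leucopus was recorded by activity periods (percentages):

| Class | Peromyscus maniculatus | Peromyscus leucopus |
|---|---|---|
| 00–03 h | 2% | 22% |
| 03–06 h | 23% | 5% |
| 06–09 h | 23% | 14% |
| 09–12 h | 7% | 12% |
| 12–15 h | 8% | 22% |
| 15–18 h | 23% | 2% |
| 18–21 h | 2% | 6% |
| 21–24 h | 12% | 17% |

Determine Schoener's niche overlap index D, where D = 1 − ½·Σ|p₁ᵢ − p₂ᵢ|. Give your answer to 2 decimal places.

Convert percentages to proportions (divide by 100).
Σ|p₁ᵢ − p₂ᵢ| = 0.20 + 0.18 + 0.09 + 0.05 + 0.14 + 0.21 + 0.04 + 0.05 = 0.96
D = 1 − ½ × 0.96 = 1 − 0.480 = 0.5200

0.52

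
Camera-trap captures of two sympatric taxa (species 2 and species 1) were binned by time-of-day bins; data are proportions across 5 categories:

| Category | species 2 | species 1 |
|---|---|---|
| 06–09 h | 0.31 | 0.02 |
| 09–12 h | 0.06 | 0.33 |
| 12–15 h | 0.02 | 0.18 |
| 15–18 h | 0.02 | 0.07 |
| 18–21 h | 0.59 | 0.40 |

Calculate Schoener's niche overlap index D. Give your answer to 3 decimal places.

0.520

Σ|p₁ᵢ − p₂ᵢ| = 0.29 + 0.27 + 0.16 + 0.05 + 0.19 = 0.96
D = 1 − ½ × 0.96 = 1 − 0.480 = 0.52000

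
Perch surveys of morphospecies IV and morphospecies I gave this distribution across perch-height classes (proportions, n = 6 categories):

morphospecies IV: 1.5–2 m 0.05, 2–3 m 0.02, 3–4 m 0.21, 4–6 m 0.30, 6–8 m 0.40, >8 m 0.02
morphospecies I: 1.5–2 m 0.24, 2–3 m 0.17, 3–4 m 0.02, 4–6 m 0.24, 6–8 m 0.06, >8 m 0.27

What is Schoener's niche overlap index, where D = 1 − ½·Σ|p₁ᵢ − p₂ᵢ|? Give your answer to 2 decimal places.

0.41

Σ|p₁ᵢ − p₂ᵢ| = 0.19 + 0.15 + 0.19 + 0.06 + 0.34 + 0.25 = 1.18
D = 1 − ½ × 1.18 = 1 − 0.590 = 0.4100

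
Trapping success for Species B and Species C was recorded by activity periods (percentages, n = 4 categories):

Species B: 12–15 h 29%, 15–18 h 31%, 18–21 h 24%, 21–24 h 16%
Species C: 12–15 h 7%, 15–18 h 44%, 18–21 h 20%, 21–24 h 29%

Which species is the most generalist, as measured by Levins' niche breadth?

Species B

Convert percentages to proportions (divide by 100).
Σp_Bᵢ² = 0.29² + 0.31² + 0.24² + 0.16² = 0.0841 + 0.0961 + 0.0576 + 0.0256 = 0.2634
B_B = 1 / 0.2634 = 3.7965
Σp_Cᵢ² = 0.07² + 0.44² + 0.20² + 0.29² = 0.0049 + 0.1936 + 0.0400 + 0.0841 = 0.3226
B_C = 1 / 0.3226 = 3.0998
Highest B → broadest niche (most generalist): Species B (B = 3.80).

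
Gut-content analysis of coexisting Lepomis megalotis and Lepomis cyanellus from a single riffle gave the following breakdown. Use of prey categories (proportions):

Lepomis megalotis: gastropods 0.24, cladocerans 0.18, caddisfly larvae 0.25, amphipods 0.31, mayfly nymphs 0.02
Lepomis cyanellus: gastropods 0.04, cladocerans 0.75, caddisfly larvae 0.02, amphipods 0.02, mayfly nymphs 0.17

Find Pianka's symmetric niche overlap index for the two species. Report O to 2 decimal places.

0.41

Σ p₁ᵢp₂ᵢ = 0.0096 + 0.1350 + 0.0050 + 0.0062 + 0.0034 = 0.1592
Σp_1ᵢ² = 0.24² + 0.18² + 0.25² + 0.31² + 0.02² = 0.0576 + 0.0324 + 0.0625 + 0.0961 + 0.0004 = 0.2490
Σp_2ᵢ² = 0.04² + 0.75² + 0.02² + 0.02² + 0.17² = 0.0016 + 0.5625 + 0.0004 + 0.0004 + 0.0289 = 0.5938
O = 0.1592 / √(0.2490 × 0.5938) = 0.1592 / 0.38452 = 0.4140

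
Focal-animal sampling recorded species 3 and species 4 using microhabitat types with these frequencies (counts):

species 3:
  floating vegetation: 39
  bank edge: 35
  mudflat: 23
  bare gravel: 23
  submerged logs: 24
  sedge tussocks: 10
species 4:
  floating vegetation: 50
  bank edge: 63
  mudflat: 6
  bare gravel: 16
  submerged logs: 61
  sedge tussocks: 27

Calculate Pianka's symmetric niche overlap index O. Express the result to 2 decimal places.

Proportions for species 3 (n=154): 39/154=0.2532, 35/154=0.2273, 23/154=0.1494, 23/154=0.1494, 24/154=0.1558, 10/154=0.0649
Proportions for species 4 (n=223): 50/223=0.2242, 63/223=0.2825, 6/223=0.0269, 16/223=0.0717, 61/223=0.2735, 27/223=0.1211
Σ p₁ᵢp₂ᵢ = 0.056767 + 0.064212 + 0.004019 + 0.010712 + 0.042611 + 0.007859 = 0.186180
Σp_1ᵢ² = 0.2532² + 0.2273² + 0.1494² + 0.1494² + 0.1558² + 0.0649² = 0.064110 + 0.051665 + 0.022320 + 0.022320 + 0.024274 + 0.004212 = 0.188901
Σp_2ᵢ² = 0.2242² + 0.2825² + 0.0269² + 0.0717² + 0.2735² + 0.1211² = 0.050266 + 0.079806 + 0.000724 + 0.005141 + 0.074802 + 0.014665 = 0.225404
O = 0.186180 / √(0.188901 × 0.225404) = 0.186180 / 0.2063469 = 0.9023

0.90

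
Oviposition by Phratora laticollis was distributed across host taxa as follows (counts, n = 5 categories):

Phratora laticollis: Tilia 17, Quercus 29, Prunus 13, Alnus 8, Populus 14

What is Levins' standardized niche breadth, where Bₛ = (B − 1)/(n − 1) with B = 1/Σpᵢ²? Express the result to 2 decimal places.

Proportions for Phratora laticollis (n=81): 17/81=0.2099, 29/81=0.3580, 13/81=0.1605, 8/81=0.0988, 14/81=0.1728
Σpᵢ² = 0.2099² + 0.3580² + 0.1605² + 0.0988² + 0.1728² = 0.044058 + 0.128164 + 0.025760 + 0.009761 + 0.029860 = 0.237603
B = 1 / 0.237603 = 4.2087
Bₛ = (B − 1)/(n − 1) = (4.2087 − 1)/(5 − 1) = 3.2087/4 = 0.8022

0.80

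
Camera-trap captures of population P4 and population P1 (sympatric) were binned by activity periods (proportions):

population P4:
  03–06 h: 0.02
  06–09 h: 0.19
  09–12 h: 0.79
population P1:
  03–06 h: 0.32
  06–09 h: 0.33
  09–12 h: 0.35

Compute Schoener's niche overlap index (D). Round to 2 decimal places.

Σ|p₁ᵢ − p₂ᵢ| = 0.30 + 0.14 + 0.44 = 0.88
D = 1 − ½ × 0.88 = 1 − 0.440 = 0.5600

0.56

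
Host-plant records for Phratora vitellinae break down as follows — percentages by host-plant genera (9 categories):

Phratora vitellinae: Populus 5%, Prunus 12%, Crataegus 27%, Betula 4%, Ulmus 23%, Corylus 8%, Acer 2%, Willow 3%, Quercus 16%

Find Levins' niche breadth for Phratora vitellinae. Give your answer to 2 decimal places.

Convert percentages to proportions (divide by 100).
Σpᵢ² = 0.05² + 0.12² + 0.27² + 0.04² + 0.23² + 0.08² + 0.02² + 0.03² + 0.16² = 0.0025 + 0.0144 + 0.0729 + 0.0016 + 0.0529 + 0.0064 + 0.0004 + 0.0009 + 0.0256 = 0.1776
B = 1 / 0.1776 = 5.6306

5.63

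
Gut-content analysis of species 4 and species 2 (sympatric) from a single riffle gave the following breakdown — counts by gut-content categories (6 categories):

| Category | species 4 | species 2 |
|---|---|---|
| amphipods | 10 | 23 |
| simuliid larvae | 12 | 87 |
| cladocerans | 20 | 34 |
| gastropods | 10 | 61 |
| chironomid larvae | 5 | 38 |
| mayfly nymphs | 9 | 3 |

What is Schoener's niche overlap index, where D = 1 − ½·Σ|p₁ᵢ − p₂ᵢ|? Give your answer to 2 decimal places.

Proportions for species 4 (n=66): 10/66=0.1515, 12/66=0.1818, 20/66=0.3030, 10/66=0.1515, 5/66=0.0758, 9/66=0.1364
Proportions for species 2 (n=246): 23/246=0.0935, 87/246=0.3537, 34/246=0.1382, 61/246=0.2480, 38/246=0.1545, 3/246=0.0122
Σ|p₁ᵢ − p₂ᵢ| = 0.0580 + 0.1719 + 0.1648 + 0.0965 + 0.0787 + 0.1242 = 0.6941
D = 1 − ½ × 0.6941 = 1 − 0.34705 = 0.65295

0.65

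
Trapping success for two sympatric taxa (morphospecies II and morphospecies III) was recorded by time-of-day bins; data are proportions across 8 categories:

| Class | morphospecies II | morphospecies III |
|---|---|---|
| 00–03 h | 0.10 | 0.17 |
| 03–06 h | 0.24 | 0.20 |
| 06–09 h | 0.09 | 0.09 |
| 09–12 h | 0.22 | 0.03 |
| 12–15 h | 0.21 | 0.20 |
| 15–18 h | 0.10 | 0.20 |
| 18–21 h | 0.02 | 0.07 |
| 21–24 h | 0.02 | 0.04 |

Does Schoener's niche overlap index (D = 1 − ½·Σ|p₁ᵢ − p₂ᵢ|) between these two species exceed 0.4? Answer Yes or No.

Σ|p₁ᵢ − p₂ᵢ| = 0.07 + 0.04 + 0.00 + 0.19 + 0.01 + 0.10 + 0.05 + 0.02 = 0.48
D = 1 − ½ × 0.48 = 1 − 0.240 = 0.7600
D = 0.7600 > 0.4 → Yes.

Yes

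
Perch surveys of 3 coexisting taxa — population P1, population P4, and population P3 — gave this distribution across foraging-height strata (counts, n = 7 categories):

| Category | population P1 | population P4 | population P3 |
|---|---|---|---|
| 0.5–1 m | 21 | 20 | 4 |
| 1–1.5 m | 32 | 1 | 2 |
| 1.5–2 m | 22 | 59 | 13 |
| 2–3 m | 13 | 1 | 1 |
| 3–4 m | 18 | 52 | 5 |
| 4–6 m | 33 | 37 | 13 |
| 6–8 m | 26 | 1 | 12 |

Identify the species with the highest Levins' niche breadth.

Proportions for population P1 (n=165): 21/165=0.1273, 32/165=0.1939, 22/165=0.1333, 13/165=0.0788, 18/165=0.1091, 33/165=0.2000, 26/165=0.1576
Proportions for population P4 (n=171): 20/171=0.1170, 1/171=0.0058, 59/171=0.3450, 1/171=0.0058, 52/171=0.3041, 37/171=0.2164, 1/171=0.0058
Proportions for population P3 (n=50): 4/50=0.0800, 2/50=0.0400, 13/50=0.2600, 1/50=0.0200, 5/50=0.1000, 13/50=0.2600, 12/50=0.2400
Σp_P1ᵢ² = 0.1273² + 0.1939² + 0.1333² + 0.0788² + 0.1091² + 0.2000² + 0.1576² = 0.016205 + 0.037597 + 0.017769 + 0.006209 + 0.011903 + 0.040000 + 0.024838 = 0.154521
B_P1 = 1 / 0.154521 = 6.4716
Σp_P4ᵢ² = 0.1170² + 0.0058² + 0.3450² + 0.0058² + 0.3041² + 0.2164² + 0.0058² = 0.013689 + 0.000034 + 0.119025 + 0.000034 + 0.092477 + 0.046829 + 0.000034 = 0.272122
B_P4 = 1 / 0.272122 = 3.6748
Σp_P3ᵢ² = 0.0800² + 0.0400² + 0.2600² + 0.0200² + 0.1000² + 0.2600² + 0.2400² = 0.006400 + 0.001600 + 0.067600 + 0.000400 + 0.010000 + 0.067600 + 0.057600 = 0.211200
B_P3 = 1 / 0.211200 = 4.7348
Highest B → broadest niche (most generalist): population P1 (B = 6.47).

population P1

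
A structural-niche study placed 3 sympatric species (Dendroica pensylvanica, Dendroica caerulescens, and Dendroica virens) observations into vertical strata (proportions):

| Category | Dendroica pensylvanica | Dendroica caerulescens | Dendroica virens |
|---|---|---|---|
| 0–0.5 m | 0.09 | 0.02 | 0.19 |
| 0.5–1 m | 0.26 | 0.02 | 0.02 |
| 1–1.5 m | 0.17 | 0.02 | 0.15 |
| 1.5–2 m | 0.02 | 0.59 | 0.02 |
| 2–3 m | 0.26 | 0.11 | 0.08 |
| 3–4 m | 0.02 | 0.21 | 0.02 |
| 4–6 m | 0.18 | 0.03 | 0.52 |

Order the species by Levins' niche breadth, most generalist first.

Σp_pensᵢ² = 0.09² + 0.26² + 0.17² + 0.02² + 0.26² + 0.02² + 0.18² = 0.0081 + 0.0676 + 0.0289 + 0.0004 + 0.0676 + 0.0004 + 0.0324 = 0.2054
B_pens = 1 / 0.2054 = 4.8685
Σp_caerᵢ² = 0.02² + 0.02² + 0.02² + 0.59² + 0.11² + 0.21² + 0.03² = 0.0004 + 0.0004 + 0.0004 + 0.3481 + 0.0121 + 0.0441 + 0.0009 = 0.4064
B_caer = 1 / 0.4064 = 2.4606
Σp_vireᵢ² = 0.19² + 0.02² + 0.15² + 0.02² + 0.08² + 0.02² + 0.52² = 0.0361 + 0.0004 + 0.0225 + 0.0004 + 0.0064 + 0.0004 + 0.2704 = 0.3366
B_vire = 1 / 0.3366 = 2.9709
Ranking by B (broadest → narrowest): Dendroica pensylvanica (4.87) > Dendroica virens (2.97) > Dendroica caerulescens (2.46)

Dendroica pensylvanica > Dendroica virens > Dendroica caerulescens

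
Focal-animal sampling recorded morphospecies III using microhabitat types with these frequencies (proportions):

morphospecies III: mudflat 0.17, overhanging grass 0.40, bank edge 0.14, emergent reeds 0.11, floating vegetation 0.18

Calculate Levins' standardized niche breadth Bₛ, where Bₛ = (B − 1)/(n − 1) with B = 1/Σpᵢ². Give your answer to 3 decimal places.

Σpᵢ² = 0.17² + 0.40² + 0.14² + 0.11² + 0.18² = 0.0289 + 0.1600 + 0.0196 + 0.0121 + 0.0324 = 0.2530
B = 1 / 0.2530 = 3.95257
Bₛ = (B − 1)/(n − 1) = (3.95257 − 1)/(5 − 1) = 2.95257/4 = 0.73814

0.738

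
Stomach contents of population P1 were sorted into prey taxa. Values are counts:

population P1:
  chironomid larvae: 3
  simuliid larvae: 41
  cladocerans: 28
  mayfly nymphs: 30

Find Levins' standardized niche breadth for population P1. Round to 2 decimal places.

0.69

Proportions for population P1 (n=102): 3/102=0.0294, 41/102=0.4020, 28/102=0.2745, 30/102=0.2941
Σpᵢ² = 0.0294² + 0.4020² + 0.2745² + 0.2941² = 0.000864 + 0.161604 + 0.075350 + 0.086495 = 0.324313
B = 1 / 0.324313 = 3.0834
Bₛ = (B − 1)/(n − 1) = (3.0834 − 1)/(4 − 1) = 2.0834/3 = 0.6945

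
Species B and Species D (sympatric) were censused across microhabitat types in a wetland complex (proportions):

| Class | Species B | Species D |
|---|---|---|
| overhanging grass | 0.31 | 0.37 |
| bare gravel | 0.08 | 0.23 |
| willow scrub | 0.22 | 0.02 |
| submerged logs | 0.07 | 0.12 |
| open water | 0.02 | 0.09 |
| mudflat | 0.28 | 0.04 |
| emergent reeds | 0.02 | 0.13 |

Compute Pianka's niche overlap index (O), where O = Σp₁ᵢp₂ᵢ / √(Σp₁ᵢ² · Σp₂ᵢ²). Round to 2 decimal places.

Σ p₁ᵢp₂ᵢ = 0.1147 + 0.0184 + 0.0044 + 0.0084 + 0.0018 + 0.0112 + 0.0026 = 0.1615
Σp_1ᵢ² = 0.31² + 0.08² + 0.22² + 0.07² + 0.02² + 0.28² + 0.02² = 0.0961 + 0.0064 + 0.0484 + 0.0049 + 0.0004 + 0.0784 + 0.0004 = 0.2350
Σp_2ᵢ² = 0.37² + 0.23² + 0.02² + 0.12² + 0.09² + 0.04² + 0.13² = 0.1369 + 0.0529 + 0.0004 + 0.0144 + 0.0081 + 0.0016 + 0.0169 = 0.2312
O = 0.1615 / √(0.2350 × 0.2312) = 0.1615 / 0.23309 = 0.6929

0.69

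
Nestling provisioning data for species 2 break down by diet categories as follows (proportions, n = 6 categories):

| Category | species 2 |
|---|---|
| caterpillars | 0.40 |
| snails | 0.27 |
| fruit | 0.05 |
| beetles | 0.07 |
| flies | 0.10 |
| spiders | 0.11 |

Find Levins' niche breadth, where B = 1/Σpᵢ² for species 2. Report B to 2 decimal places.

3.81

Σpᵢ² = 0.40² + 0.27² + 0.05² + 0.07² + 0.10² + 0.11² = 0.1600 + 0.0729 + 0.0025 + 0.0049 + 0.0100 + 0.0121 = 0.2624
B = 1 / 0.2624 = 3.8110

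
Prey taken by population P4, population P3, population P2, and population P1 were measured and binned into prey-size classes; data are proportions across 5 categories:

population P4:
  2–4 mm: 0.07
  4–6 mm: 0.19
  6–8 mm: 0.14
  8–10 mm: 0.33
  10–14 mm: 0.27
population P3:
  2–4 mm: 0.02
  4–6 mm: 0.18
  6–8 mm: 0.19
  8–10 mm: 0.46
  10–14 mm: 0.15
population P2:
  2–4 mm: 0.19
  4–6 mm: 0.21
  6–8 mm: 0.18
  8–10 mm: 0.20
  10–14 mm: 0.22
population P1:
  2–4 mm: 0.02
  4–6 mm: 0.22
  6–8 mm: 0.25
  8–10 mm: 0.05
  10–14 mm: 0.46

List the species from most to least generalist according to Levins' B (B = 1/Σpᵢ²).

Σp_P4ᵢ² = 0.07² + 0.19² + 0.14² + 0.33² + 0.27² = 0.0049 + 0.0361 + 0.0196 + 0.1089 + 0.0729 = 0.2424
B_P4 = 1 / 0.2424 = 4.1254
Σp_P3ᵢ² = 0.02² + 0.18² + 0.19² + 0.46² + 0.15² = 0.0004 + 0.0324 + 0.0361 + 0.2116 + 0.0225 = 0.3030
B_P3 = 1 / 0.3030 = 3.3003
Σp_P2ᵢ² = 0.19² + 0.21² + 0.18² + 0.20² + 0.22² = 0.0361 + 0.0441 + 0.0324 + 0.0400 + 0.0484 = 0.2010
B_P2 = 1 / 0.2010 = 4.9751
Σp_P1ᵢ² = 0.02² + 0.22² + 0.25² + 0.05² + 0.46² = 0.0004 + 0.0484 + 0.0625 + 0.0025 + 0.2116 = 0.3254
B_P1 = 1 / 0.3254 = 3.0731
Ranking by B (broadest → narrowest): population P2 (4.98) > population P4 (4.13) > population P3 (3.30) > population P1 (3.07)

population P2 > population P4 > population P3 > population P1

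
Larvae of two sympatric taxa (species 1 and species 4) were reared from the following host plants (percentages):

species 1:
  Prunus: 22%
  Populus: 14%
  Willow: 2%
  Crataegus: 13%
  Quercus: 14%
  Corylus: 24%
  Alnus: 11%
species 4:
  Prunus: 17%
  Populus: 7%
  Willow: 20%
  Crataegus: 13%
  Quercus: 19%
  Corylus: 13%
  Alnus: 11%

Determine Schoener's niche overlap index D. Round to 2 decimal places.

0.77

Convert percentages to proportions (divide by 100).
Σ|p₁ᵢ − p₂ᵢ| = 0.05 + 0.07 + 0.18 + 0.00 + 0.05 + 0.11 + 0.00 = 0.46
D = 1 − ½ × 0.46 = 1 − 0.230 = 0.7700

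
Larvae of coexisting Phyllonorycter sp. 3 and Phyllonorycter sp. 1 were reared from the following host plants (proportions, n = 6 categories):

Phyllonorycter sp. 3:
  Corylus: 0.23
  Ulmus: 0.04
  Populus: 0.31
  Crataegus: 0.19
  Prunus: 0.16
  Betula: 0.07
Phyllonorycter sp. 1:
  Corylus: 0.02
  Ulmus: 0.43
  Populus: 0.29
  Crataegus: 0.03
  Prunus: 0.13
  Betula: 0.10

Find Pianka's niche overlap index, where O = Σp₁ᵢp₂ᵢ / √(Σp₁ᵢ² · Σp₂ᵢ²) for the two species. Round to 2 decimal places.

0.57

Σ p₁ᵢp₂ᵢ = 0.0046 + 0.0172 + 0.0899 + 0.0057 + 0.0208 + 0.0070 = 0.1452
Σp_1ᵢ² = 0.23² + 0.04² + 0.31² + 0.19² + 0.16² + 0.07² = 0.0529 + 0.0016 + 0.0961 + 0.0361 + 0.0256 + 0.0049 = 0.2172
Σp_2ᵢ² = 0.02² + 0.43² + 0.29² + 0.03² + 0.13² + 0.10² = 0.0004 + 0.1849 + 0.0841 + 0.0009 + 0.0169 + 0.0100 = 0.2972
O = 0.1452 / √(0.2172 × 0.2972) = 0.1452 / 0.25407 = 0.5715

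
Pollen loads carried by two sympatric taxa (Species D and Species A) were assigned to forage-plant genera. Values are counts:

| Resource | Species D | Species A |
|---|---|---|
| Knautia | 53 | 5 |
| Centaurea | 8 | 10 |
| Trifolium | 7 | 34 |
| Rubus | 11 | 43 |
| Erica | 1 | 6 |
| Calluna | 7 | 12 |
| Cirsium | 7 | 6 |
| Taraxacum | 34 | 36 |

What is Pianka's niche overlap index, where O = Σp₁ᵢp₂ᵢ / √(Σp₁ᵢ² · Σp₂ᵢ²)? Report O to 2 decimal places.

Proportions for Species D (n=128): 53/128=0.4141, 8/128=0.0625, 7/128=0.0547, 11/128=0.0859, 1/128=0.0078, 7/128=0.0547, 7/128=0.0547, 34/128=0.2656
Proportions for Species A (n=152): 5/152=0.0329, 10/152=0.0658, 34/152=0.2237, 43/152=0.2829, 6/152=0.0395, 12/152=0.0789, 6/152=0.0395, 36/152=0.2368
Σ p₁ᵢp₂ᵢ = 0.013624 + 0.004113 + 0.012236 + 0.024301 + 0.000308 + 0.004316 + 0.002161 + 0.062894 = 0.123953
Σp_1ᵢ² = 0.4141² + 0.0625² + 0.0547² + 0.0859² + 0.0078² + 0.0547² + 0.0547² + 0.2656² = 0.171479 + 0.003906 + 0.002992 + 0.007379 + 0.000061 + 0.002992 + 0.002992 + 0.070543 = 0.262344
Σp_2ᵢ² = 0.0329² + 0.0658² + 0.2237² + 0.2829² + 0.0395² + 0.0789² + 0.0395² + 0.2368² = 0.001082 + 0.004330 + 0.050042 + 0.080032 + 0.001560 + 0.006225 + 0.001560 + 0.056074 = 0.200905
O = 0.123953 / √(0.262344 × 0.200905) = 0.123953 / 0.2295784 = 0.5399

0.54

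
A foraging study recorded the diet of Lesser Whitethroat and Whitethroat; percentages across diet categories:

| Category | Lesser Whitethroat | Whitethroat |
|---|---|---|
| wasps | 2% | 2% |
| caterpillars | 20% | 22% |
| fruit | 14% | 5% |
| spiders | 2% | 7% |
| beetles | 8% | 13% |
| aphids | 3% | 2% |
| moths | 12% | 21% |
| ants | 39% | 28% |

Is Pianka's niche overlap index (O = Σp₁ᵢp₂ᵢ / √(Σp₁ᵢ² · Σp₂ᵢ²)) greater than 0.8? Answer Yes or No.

Yes

Convert percentages to proportions (divide by 100).
Σ p₁ᵢp₂ᵢ = 0.0004 + 0.0440 + 0.0070 + 0.0014 + 0.0104 + 0.0006 + 0.0252 + 0.1092 = 0.1982
Σp_1ᵢ² = 0.02² + 0.20² + 0.14² + 0.02² + 0.08² + 0.03² + 0.12² + 0.39² = 0.0004 + 0.0400 + 0.0196 + 0.0004 + 0.0064 + 0.0009 + 0.0144 + 0.1521 = 0.2342
Σp_2ᵢ² = 0.02² + 0.22² + 0.05² + 0.07² + 0.13² + 0.02² + 0.21² + 0.28² = 0.0004 + 0.0484 + 0.0025 + 0.0049 + 0.0169 + 0.0004 + 0.0441 + 0.0784 = 0.1960
O = 0.1982 / √(0.2342 × 0.1960) = 0.1982 / 0.21425 = 0.9251
O = 0.9251 > 0.8 → Yes.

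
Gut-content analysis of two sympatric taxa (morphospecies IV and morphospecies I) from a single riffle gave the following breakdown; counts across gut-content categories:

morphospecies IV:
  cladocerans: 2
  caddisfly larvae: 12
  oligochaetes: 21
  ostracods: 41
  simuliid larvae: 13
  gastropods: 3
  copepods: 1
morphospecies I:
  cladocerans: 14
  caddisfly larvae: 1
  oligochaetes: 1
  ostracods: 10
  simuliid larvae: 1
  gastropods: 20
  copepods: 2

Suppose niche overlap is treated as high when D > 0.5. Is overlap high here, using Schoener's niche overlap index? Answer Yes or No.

Proportions for morphospecies IV (n=93): 2/93=0.0215, 12/93=0.1290, 21/93=0.2258, 41/93=0.4409, 13/93=0.1398, 3/93=0.0323, 1/93=0.0108
Proportions for morphospecies I (n=49): 14/49=0.2857, 1/49=0.0204, 1/49=0.0204, 10/49=0.2041, 1/49=0.0204, 20/49=0.4082, 2/49=0.0408
Σ|p₁ᵢ − p₂ᵢ| = 0.2642 + 0.1086 + 0.2054 + 0.2368 + 0.1194 + 0.3759 + 0.0300 = 1.3403
D = 1 − ½ × 1.3403 = 1 − 0.67015 = 0.32985
D = 0.32985 < 0.5 → No.

No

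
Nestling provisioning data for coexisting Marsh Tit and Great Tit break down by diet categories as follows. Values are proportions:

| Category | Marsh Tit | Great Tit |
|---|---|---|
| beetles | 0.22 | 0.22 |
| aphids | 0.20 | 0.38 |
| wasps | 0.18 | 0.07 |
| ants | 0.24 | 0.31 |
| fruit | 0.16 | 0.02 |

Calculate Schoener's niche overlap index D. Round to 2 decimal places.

0.75

Σ|p₁ᵢ − p₂ᵢ| = 0.00 + 0.18 + 0.11 + 0.07 + 0.14 = 0.50
D = 1 − ½ × 0.50 = 1 − 0.250 = 0.7500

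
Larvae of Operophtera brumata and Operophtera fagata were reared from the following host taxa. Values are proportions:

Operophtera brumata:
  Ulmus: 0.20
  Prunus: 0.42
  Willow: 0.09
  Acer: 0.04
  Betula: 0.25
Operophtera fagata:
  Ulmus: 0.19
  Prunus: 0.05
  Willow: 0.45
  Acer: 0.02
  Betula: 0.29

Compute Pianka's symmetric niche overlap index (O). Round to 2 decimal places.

0.56

Σ p₁ᵢp₂ᵢ = 0.0380 + 0.0210 + 0.0405 + 0.0008 + 0.0725 = 0.1728
Σp_1ᵢ² = 0.20² + 0.42² + 0.09² + 0.04² + 0.25² = 0.0400 + 0.1764 + 0.0081 + 0.0016 + 0.0625 = 0.2886
Σp_2ᵢ² = 0.19² + 0.05² + 0.45² + 0.02² + 0.29² = 0.0361 + 0.0025 + 0.2025 + 0.0004 + 0.0841 = 0.3256
O = 0.1728 / √(0.2886 × 0.3256) = 0.1728 / 0.30654 = 0.5637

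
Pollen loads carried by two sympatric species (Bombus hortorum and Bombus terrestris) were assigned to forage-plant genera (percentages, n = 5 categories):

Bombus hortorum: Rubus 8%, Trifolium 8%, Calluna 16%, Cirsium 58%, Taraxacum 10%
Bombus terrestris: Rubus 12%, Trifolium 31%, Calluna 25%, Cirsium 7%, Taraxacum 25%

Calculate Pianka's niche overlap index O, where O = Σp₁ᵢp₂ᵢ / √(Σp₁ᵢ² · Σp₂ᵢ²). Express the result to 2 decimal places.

Convert percentages to proportions (divide by 100).
Σ p₁ᵢp₂ᵢ = 0.0096 + 0.0248 + 0.0400 + 0.0406 + 0.0250 = 0.1400
Σp_1ᵢ² = 0.08² + 0.08² + 0.16² + 0.58² + 0.10² = 0.0064 + 0.0064 + 0.0256 + 0.3364 + 0.0100 = 0.3848
Σp_2ᵢ² = 0.12² + 0.31² + 0.25² + 0.07² + 0.25² = 0.0144 + 0.0961 + 0.0625 + 0.0049 + 0.0625 = 0.2404
O = 0.1400 / √(0.3848 × 0.2404) = 0.1400 / 0.30415 = 0.4603

0.46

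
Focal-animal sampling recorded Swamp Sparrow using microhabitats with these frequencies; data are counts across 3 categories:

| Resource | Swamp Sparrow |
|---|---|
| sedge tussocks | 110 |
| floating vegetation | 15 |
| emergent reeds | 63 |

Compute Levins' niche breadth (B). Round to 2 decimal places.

Proportions for Swamp Sparrow (n=188): 110/188=0.5851, 15/188=0.0798, 63/188=0.3351
Σpᵢ² = 0.5851² + 0.0798² + 0.3351² = 0.342342 + 0.006368 + 0.112292 = 0.461002
B = 1 / 0.461002 = 2.1692

2.17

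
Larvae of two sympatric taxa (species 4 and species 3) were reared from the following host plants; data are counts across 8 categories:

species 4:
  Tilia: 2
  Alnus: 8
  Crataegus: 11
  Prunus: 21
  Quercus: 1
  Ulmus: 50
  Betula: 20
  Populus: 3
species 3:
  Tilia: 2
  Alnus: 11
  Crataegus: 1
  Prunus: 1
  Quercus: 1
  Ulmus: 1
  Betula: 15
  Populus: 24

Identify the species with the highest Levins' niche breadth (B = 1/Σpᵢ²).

species 4

Proportions for species 4 (n=116): 2/116=0.0172, 8/116=0.0690, 11/116=0.0948, 21/116=0.1810, 1/116=0.0086, 50/116=0.4310, 20/116=0.1724, 3/116=0.0259
Proportions for species 3 (n=56): 2/56=0.0357, 11/56=0.1964, 1/56=0.0179, 1/56=0.0179, 1/56=0.0179, 1/56=0.0179, 15/56=0.2679, 24/56=0.4286
Σp_4ᵢ² = 0.0172² + 0.0690² + 0.0948² + 0.1810² + 0.0086² + 0.4310² + 0.1724² + 0.0259² = 0.000296 + 0.004761 + 0.008987 + 0.032761 + 0.000074 + 0.185761 + 0.029722 + 0.000671 = 0.263033
B_4 = 1 / 0.263033 = 3.8018
Σp_3ᵢ² = 0.0357² + 0.1964² + 0.0179² + 0.0179² + 0.0179² + 0.0179² + 0.2679² + 0.4286² = 0.001274 + 0.038573 + 0.000320 + 0.000320 + 0.000320 + 0.000320 + 0.071770 + 0.183698 = 0.296595
B_3 = 1 / 0.296595 = 3.3716
Highest B → broadest niche (most generalist): species 4 (B = 3.80).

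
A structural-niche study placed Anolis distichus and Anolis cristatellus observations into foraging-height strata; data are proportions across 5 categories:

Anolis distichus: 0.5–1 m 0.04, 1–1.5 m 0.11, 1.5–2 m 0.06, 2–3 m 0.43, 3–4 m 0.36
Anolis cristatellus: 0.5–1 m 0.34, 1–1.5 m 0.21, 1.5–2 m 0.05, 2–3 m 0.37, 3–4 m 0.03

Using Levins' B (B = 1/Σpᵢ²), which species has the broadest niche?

Σp_distᵢ² = 0.04² + 0.11² + 0.06² + 0.43² + 0.36² = 0.0016 + 0.0121 + 0.0036 + 0.1849 + 0.1296 = 0.3318
B_dist = 1 / 0.3318 = 3.0139
Σp_crisᵢ² = 0.34² + 0.21² + 0.05² + 0.37² + 0.03² = 0.1156 + 0.0441 + 0.0025 + 0.1369 + 0.0009 = 0.3000
B_cris = 1 / 0.3000 = 3.3333
Highest B → broadest niche (most generalist): Anolis cristatellus (B = 3.33).

Anolis cristatellus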